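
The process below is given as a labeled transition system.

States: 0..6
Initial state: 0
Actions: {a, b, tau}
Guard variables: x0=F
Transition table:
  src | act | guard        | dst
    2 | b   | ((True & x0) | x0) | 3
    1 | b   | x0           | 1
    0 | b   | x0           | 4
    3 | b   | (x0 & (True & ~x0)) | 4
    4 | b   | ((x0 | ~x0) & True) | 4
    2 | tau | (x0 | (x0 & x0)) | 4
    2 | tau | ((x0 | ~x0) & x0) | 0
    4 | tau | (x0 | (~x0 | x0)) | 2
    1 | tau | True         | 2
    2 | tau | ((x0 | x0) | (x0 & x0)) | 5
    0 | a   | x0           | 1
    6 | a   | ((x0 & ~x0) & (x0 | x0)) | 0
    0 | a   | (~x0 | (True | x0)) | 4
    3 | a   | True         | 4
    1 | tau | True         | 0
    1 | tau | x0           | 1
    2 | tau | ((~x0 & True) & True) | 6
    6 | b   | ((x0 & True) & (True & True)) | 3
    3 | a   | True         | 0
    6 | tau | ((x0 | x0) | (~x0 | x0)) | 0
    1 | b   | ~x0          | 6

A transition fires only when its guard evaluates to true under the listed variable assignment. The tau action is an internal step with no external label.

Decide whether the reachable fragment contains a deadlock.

R = {0,2,4,6}
  0: a→4  [1 exit(s)]
  2: tau→6  [1 exit(s)]
  4: b→4  tau→2  [2 exit(s)]
  6: tau→0  [1 exit(s)]

Answer: DEADLOCK-FREE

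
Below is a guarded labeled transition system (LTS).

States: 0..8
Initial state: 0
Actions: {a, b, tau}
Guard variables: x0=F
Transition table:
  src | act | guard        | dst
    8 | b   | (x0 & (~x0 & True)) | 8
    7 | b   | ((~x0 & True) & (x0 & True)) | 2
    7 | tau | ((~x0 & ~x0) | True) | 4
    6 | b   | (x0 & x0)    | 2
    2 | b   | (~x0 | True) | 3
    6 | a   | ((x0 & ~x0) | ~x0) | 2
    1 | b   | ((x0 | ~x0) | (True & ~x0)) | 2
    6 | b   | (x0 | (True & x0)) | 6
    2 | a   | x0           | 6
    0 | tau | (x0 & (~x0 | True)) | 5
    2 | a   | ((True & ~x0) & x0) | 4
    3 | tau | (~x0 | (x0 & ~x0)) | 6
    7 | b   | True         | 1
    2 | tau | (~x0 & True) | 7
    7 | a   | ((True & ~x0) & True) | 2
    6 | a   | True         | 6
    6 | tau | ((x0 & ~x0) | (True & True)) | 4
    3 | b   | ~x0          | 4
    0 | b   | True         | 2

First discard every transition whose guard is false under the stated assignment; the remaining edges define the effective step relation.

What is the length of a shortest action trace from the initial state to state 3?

Answer: 2

Working:
Layered search for 3:
  depth 0: {0}
  depth 1: {2}
  depth 2: {3,7}
3 enters at depth 2; path b·b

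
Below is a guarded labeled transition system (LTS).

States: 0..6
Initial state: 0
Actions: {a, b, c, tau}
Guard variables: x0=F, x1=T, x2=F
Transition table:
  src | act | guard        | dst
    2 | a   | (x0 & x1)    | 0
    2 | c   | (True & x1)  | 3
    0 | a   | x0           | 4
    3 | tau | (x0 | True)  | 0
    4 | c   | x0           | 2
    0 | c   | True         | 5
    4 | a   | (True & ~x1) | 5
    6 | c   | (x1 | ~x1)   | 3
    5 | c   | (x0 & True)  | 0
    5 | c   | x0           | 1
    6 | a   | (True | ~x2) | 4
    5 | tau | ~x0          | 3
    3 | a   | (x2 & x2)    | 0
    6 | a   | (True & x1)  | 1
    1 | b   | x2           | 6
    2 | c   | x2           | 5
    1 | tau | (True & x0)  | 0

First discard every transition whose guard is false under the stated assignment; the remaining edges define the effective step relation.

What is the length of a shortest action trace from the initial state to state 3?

Answer: 2

Trace:
Layered search for 3:
  depth 0: {0}
  depth 1: {5}
  depth 2: {3}
depth(3)=2, e.g. c·tau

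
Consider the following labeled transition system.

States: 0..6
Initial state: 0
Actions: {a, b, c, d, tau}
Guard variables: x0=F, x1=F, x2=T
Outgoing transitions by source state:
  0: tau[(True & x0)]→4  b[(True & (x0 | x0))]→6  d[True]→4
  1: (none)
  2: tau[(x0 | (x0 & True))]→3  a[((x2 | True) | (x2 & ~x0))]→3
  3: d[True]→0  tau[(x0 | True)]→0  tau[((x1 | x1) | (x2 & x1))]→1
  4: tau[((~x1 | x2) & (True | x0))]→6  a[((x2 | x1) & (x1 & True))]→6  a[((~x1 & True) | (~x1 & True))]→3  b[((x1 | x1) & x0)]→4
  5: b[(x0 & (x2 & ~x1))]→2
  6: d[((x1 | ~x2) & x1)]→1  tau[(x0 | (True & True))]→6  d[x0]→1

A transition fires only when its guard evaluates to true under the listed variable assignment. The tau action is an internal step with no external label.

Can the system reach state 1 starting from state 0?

Guard filter leaves 7 enabled edge(s).
depth 0: {0}
depth 1: {4}  now seen {0,4}
depth 2: {3,6}  now seen {0,3,4,6}
Reach set: {0,3,4,6}

Answer: UNREACHABLE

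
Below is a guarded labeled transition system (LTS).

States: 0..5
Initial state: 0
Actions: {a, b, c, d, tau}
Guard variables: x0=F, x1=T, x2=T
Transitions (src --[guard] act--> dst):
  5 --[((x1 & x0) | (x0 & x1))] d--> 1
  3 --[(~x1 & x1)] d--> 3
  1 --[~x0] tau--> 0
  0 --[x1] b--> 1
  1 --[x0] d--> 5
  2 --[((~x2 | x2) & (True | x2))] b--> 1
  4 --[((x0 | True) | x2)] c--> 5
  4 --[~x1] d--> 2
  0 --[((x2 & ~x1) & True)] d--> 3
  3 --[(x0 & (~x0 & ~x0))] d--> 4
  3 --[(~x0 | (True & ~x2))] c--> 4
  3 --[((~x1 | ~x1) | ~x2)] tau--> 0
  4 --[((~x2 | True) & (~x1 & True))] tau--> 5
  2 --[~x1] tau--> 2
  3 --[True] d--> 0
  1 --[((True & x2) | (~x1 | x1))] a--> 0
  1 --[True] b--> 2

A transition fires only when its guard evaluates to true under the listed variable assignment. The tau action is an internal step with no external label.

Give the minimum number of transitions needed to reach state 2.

Answer: 2

Working:
BFS to 2:
  Layer 0: {0}
  Layer 1: {1}
  Layer 2: {2}
depth(2)=2, e.g. b·b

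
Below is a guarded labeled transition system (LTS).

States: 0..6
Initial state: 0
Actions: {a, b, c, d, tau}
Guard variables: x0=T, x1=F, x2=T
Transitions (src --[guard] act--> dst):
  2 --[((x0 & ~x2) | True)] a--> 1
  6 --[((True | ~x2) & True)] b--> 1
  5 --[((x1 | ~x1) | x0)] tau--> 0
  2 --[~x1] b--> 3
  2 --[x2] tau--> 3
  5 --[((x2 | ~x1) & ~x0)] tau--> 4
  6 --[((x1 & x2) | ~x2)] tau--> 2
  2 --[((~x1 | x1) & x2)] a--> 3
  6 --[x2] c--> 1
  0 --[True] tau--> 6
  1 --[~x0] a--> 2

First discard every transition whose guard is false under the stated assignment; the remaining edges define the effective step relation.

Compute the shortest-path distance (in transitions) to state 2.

Layered search for 2:
  Layer 0: {0}
  Layer 1: {6}
  Layer 2: {1}
2 never appears.

Answer: UNREACHABLE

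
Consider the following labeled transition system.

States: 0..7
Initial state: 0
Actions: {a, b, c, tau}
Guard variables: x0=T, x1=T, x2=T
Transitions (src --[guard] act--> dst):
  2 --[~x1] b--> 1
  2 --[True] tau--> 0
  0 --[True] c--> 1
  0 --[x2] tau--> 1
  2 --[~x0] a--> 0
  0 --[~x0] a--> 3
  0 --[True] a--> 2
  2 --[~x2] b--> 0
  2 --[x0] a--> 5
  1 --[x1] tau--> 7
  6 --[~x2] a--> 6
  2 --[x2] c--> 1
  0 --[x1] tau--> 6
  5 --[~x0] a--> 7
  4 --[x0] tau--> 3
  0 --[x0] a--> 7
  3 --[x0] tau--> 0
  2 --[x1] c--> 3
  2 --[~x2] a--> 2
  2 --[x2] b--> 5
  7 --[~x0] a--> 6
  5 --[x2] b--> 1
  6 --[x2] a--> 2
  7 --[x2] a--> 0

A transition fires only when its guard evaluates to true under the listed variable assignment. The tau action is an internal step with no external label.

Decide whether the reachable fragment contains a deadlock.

Reachable = {0,1,2,3,5,6,7}
  0: a→2  a→7  c→1  tau→1  tau→6  [5 exit(s)]
  1: tau→7  [1 exit(s)]
  2: a→5  b→5  c→1  c→3  tau→0  [5 exit(s)]
  3: tau→0  [1 exit(s)]
  5: b→1  [1 exit(s)]
  6: a→2  [1 exit(s)]
  7: a→0  [1 exit(s)]

Answer: DEADLOCK-FREE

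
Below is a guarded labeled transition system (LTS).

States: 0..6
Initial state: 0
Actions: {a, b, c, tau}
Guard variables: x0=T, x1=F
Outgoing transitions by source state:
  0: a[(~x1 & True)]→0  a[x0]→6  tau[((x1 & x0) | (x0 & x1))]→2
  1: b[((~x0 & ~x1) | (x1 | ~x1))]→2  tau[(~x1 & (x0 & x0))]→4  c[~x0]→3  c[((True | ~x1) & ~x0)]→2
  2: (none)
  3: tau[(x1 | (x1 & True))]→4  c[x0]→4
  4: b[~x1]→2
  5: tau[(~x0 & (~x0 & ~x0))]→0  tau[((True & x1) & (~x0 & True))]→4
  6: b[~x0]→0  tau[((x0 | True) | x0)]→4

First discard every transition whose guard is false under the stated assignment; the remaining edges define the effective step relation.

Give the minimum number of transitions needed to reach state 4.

Answer: 2

Working:
BFS to 4:
  depth 0: {0}
  depth 1: {6}
  depth 2: {4}
4 enters at depth 2; path a·tau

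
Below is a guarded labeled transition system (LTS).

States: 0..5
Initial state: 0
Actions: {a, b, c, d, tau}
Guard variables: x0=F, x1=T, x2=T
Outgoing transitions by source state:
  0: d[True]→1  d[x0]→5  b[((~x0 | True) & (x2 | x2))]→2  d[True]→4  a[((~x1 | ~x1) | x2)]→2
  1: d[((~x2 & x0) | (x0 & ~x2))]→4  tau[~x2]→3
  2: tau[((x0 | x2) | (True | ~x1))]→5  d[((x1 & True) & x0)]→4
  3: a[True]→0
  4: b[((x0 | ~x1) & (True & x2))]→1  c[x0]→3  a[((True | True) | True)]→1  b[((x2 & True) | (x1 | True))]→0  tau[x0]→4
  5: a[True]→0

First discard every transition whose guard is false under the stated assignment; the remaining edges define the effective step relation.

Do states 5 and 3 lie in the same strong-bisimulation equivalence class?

Compute ~ classes (split until stable):
  round 0: {{0,1,2,3,4,5}}
  round 1: {{0},{1},{2},{3,5},{4}}
stable after 2 split(s): 5 block(s)
5∈{3,5}, 3∈{3,5}

Answer: BISIMILAR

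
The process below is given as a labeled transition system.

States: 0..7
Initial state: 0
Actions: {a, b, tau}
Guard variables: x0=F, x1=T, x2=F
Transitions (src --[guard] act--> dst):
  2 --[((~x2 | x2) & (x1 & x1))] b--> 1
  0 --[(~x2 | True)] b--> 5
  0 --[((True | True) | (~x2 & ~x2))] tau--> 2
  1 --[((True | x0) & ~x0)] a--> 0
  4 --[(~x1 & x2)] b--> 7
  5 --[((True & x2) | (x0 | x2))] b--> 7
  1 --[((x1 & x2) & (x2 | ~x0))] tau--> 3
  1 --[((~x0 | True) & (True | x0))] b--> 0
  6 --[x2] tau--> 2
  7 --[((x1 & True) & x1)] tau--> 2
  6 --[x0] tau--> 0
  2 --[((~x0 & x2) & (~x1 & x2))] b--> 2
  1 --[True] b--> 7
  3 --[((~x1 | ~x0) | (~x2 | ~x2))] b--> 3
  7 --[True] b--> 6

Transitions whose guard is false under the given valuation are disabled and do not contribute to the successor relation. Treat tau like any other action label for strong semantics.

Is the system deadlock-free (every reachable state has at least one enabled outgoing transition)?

Answer: DEADLOCK at state 5

Trace:
Reachable = {0,1,2,5,6,7}
  0: b→5  tau→2  [deg 2]
  1: a→0  b→0  b→7  [deg 3]
  2: b→1  [deg 1]
  5: ∅  [STUCK]
  6: ∅  [STUCK]
  7: b→6  tau→2  [deg 2]
Path to 5: b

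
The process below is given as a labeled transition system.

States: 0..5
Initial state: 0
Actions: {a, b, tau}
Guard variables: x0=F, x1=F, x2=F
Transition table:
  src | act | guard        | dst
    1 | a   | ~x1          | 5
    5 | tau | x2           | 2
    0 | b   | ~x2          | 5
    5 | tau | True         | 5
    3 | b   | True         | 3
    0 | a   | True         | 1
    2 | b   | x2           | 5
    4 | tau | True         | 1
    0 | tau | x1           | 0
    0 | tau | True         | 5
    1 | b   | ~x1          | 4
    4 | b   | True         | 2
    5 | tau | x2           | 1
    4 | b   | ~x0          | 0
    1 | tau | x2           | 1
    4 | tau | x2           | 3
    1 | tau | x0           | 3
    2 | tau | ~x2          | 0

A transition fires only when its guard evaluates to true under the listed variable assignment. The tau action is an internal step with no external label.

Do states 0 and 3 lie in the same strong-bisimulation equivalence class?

Answer: NOT BISIMILAR

Working:
Compute ~ classes (split until stable):
  round 0: {{0,1,2,3,4,5}}
  round 1: {{0},{1},{2,5},{3},{4}}
  round 2: {{0},{1},{2},{3},{4},{5}}
Fixed point at round 3; 6 class(es).
0∈{0}, 3∈{3}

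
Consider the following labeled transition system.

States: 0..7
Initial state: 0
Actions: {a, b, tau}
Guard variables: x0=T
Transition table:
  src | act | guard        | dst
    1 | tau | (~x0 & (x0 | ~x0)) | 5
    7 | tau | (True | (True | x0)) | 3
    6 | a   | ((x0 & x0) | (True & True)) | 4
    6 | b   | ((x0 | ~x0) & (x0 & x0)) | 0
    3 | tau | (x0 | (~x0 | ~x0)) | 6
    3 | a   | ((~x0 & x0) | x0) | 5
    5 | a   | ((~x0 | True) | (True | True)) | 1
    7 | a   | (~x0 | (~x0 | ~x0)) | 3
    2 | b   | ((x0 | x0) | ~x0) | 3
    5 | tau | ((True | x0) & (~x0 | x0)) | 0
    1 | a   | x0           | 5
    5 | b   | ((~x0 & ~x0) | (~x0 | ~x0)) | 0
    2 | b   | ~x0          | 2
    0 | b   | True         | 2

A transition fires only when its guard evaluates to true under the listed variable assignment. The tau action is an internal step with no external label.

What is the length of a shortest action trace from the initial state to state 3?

Answer: 2

Trace:
BFS to 3:
  Layer 0: {0}
  Layer 1: {2}
  Layer 2: {3}
3 enters at depth 2; path b·b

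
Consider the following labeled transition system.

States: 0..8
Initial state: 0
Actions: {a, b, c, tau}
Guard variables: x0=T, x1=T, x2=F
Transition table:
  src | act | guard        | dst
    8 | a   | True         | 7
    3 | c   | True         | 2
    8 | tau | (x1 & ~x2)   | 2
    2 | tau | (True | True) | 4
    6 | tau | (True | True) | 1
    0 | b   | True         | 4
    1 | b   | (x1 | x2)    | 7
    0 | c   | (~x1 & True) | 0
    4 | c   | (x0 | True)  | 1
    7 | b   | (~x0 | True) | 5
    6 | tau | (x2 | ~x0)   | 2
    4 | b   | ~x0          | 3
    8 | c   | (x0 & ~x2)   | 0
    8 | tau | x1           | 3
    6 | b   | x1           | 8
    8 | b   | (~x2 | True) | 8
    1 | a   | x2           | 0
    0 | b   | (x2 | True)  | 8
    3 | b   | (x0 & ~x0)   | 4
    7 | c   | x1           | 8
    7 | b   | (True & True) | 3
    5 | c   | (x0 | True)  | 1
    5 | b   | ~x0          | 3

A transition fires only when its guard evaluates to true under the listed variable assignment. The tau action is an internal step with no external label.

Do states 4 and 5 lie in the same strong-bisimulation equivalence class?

Bisimulation quotient by refinement:
  P[0] = {{0,1,2,3,4,5,6,7,8}}
  P[1] = {{0,1},{2},{3,4,5},{6},{7},{8}}
  P[2] = {{0},{1},{2},{3},{4,5},{6},{7},{8}}
stable after 3 split(s): 8 block(s)
[4]={4,5}  [5]={4,5}

Answer: BISIMILAR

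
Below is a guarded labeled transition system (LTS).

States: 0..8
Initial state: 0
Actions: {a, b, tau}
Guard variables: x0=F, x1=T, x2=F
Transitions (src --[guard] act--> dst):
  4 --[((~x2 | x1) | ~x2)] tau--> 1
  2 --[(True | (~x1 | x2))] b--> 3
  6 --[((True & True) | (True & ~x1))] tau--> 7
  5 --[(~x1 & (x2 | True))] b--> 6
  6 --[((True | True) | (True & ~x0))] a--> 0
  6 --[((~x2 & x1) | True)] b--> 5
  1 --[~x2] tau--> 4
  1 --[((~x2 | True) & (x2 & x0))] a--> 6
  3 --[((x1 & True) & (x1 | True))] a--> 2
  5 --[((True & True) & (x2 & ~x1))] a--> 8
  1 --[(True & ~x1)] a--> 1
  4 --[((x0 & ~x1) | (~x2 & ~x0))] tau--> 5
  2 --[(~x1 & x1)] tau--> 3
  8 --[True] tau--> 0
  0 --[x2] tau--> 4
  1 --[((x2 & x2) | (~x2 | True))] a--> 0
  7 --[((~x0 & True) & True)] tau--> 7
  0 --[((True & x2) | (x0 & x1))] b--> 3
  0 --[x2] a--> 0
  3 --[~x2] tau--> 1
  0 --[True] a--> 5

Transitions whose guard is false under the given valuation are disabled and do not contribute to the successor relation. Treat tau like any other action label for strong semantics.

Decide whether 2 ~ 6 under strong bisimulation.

Compute ~ classes (split until stable):
  π0 = {{0,1,2,3,4,5,6,7,8}}
  π1 = {{0},{1,3},{2},{4,7,8},{5},{6}}
  π2 = {{0},{1},{2},{3},{4},{5},{6},{7},{8}}
9 equivalence class(es) (converged in 3)
2∈{2}, 6∈{6}

Answer: NOT BISIMILAR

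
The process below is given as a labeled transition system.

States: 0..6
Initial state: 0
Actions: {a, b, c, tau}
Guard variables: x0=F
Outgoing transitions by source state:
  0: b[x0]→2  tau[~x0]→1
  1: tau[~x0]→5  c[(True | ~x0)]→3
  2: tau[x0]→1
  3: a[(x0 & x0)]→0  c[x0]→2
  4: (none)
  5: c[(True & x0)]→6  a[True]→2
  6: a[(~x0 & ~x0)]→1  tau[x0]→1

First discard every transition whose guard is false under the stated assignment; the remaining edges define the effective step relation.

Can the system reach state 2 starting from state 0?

Guard filter leaves 5 enabled edge(s).
L0 = {0}
L1 = {1}  total {0,1}
L2 = {3,5}  total {0,1,3,5}
L3 = {2}  total {0,1,2,3,5}
R = {0,1,2,3,5}
trace reaching 2: tau·tau·a

Answer: REACHABLE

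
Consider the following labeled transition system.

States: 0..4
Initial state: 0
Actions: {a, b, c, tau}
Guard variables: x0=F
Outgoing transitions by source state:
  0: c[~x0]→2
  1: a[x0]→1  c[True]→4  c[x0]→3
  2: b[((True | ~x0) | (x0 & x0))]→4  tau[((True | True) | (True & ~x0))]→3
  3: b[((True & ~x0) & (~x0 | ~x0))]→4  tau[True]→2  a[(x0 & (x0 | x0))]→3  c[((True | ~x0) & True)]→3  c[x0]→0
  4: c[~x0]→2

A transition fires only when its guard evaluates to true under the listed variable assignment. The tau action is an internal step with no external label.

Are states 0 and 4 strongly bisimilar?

Answer: BISIMILAR

Trace:
Bisimulation quotient by refinement:
  P[0] = {{0,1,2,3,4}}
  P[1] = {{0,1,4},{2},{3}}
  P[2] = {{0,4},{1},{2},{3}}
stable after 3 split(s): 4 block(s)
[0]={0,4}  [4]={0,4}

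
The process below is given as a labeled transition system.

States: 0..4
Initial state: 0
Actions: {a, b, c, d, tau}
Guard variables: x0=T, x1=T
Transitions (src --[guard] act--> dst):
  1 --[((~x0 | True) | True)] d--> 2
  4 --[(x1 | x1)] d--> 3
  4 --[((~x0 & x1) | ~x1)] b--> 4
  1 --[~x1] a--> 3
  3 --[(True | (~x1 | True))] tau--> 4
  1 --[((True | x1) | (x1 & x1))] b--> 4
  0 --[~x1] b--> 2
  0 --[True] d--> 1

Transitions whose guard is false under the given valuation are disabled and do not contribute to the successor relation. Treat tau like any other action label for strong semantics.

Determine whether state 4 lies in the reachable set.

After dropping false guards: 5 live edges.
L0 = {0}
L1 = {1}  total {0,1}
L2 = {2,4}  total {0,1,2,4}
L3 = {3}  total {0,1,2,3,4}
R = {0,1,2,3,4}
witness 4: d·b

Answer: REACHABLE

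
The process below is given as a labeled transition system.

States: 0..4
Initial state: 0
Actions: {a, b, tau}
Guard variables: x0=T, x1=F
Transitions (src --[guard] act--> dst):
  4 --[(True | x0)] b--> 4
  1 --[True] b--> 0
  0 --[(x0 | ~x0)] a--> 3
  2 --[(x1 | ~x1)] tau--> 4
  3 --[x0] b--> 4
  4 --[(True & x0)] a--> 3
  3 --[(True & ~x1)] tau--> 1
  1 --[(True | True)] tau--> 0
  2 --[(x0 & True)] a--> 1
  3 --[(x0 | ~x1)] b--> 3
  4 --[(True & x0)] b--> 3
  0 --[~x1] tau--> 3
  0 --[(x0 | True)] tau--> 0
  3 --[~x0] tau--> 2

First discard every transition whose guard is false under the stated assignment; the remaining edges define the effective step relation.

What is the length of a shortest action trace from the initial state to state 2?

Answer: UNREACHABLE

Analysis:
BFS to 2:
  depth 0: {0}
  depth 1: {3}
  depth 2: {1,4}
2 never appears.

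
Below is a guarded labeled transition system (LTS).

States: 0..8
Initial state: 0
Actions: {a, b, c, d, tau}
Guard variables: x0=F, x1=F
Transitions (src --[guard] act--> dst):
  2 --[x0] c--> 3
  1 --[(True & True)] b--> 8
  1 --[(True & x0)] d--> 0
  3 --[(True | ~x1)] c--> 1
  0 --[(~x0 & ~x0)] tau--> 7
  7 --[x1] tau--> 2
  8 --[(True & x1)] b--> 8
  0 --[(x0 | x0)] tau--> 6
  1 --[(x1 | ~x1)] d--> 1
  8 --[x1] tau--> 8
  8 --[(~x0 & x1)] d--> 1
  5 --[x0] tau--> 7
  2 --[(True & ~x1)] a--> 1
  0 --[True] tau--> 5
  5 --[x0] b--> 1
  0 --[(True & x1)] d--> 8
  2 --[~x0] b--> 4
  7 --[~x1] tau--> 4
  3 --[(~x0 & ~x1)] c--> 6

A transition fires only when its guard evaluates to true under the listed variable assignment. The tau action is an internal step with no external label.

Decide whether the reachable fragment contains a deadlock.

Reachable = {0,4,5,7}
  0: tau→5  tau→7  [deg 2]
  4: ∅  [deadlock]
  5: ∅  [deadlock]
  7: tau→4  [deg 1]
Path to 4: tau·tau

Answer: DEADLOCK at state 4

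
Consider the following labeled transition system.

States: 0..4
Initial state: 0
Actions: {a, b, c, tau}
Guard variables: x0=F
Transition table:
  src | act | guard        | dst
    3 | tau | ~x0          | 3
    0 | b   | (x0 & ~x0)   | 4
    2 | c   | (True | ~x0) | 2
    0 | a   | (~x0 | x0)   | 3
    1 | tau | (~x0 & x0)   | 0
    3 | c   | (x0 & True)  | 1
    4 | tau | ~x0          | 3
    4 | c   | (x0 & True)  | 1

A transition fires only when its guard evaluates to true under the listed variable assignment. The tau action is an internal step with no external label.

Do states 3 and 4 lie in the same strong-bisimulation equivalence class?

Bisimulation quotient by refinement:
  round 0: {{0,1,2,3,4}}
  round 1: {{0},{1},{2},{3,4}}
Fixed point at round 2; 4 class(es).
3∈{3,4}, 4∈{3,4}

Answer: BISIMILAR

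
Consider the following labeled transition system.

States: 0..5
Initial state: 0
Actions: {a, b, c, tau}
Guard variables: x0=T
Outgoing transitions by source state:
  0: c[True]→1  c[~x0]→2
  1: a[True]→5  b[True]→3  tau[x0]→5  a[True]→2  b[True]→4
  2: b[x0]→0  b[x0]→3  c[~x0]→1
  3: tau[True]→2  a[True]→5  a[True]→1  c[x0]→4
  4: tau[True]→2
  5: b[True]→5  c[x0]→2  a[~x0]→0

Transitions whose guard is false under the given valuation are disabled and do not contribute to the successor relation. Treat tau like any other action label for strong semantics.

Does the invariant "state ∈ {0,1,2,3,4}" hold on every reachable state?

Inv-set: {0,1,2,3,4}
R = {0,1,2,3,4,5}
  0: ok
  1: ok
  2: ok
  3: ok
  4: ok
  5: VIOLATES
witness against invariant: c·a → 5

Answer: INVARIANT VIOLATED at state 5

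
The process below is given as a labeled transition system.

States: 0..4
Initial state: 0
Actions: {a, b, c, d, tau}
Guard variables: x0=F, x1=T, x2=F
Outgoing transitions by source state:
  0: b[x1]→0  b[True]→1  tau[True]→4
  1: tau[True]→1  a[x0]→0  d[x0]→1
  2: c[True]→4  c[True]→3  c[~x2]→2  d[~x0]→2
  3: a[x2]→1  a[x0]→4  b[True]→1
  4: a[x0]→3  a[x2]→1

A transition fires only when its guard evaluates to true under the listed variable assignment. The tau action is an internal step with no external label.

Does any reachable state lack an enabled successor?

R = {0,1,4}
  0: b→0  b→1  tau→4  [3 exit(s)]
  1: tau→1  [1 exit(s)]
  4: ∅  [deadlock]
witness 4: tau

Answer: DEADLOCK at state 4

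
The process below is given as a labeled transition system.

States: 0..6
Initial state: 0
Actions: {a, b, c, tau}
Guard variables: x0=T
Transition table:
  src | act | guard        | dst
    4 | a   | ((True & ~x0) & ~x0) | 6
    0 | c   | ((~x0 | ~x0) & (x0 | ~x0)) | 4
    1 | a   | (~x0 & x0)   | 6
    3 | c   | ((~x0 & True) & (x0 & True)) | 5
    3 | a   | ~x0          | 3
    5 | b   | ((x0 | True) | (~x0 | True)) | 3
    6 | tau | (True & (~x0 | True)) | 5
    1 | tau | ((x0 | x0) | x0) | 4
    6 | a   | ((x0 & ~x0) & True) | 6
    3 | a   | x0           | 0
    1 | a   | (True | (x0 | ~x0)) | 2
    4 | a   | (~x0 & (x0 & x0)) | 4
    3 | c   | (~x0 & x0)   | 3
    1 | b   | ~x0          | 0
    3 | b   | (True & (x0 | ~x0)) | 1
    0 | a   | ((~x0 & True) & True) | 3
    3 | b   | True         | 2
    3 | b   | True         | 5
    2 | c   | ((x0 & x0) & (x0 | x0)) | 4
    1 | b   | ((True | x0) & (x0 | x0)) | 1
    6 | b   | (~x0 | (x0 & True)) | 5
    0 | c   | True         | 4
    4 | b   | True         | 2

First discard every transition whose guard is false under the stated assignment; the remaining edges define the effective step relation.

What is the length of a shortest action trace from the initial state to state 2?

Answer: 2

Working:
Layered search for 2:
  Layer 0: {0}
  Layer 1: {4}
  Layer 2: {2}
depth(2)=2, e.g. c·b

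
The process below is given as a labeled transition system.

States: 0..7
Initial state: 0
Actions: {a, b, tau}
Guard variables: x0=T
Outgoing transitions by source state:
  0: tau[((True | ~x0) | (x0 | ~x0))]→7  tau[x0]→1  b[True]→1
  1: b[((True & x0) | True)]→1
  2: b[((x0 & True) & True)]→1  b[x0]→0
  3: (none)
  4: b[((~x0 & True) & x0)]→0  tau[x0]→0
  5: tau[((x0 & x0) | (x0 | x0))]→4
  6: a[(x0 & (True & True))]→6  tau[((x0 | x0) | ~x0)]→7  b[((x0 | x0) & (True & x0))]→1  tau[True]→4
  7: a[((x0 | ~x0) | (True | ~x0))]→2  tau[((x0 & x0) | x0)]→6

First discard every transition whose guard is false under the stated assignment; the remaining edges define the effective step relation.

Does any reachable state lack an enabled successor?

Answer: DEADLOCK-FREE

Analysis:
Reachable = {0,1,2,4,6,7}
  0: b→1  tau→1  tau→7  [3 out]
  1: b→1  [1 out]
  2: b→0  b→1  [2 out]
  4: tau→0  [1 out]
  6: a→6  b→1  tau→4  tau→7  [4 out]
  7: a→2  tau→6  [2 out]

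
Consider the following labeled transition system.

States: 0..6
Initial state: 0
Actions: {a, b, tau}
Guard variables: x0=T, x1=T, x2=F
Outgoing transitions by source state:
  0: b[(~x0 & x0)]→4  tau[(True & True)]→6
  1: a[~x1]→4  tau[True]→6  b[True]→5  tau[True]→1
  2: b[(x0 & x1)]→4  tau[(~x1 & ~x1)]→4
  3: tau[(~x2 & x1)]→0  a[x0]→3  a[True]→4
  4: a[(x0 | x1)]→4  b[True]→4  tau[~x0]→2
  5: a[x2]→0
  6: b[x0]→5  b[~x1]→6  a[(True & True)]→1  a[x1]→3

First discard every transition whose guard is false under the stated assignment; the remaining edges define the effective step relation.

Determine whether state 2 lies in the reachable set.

Answer: UNREACHABLE

Analysis:
13 transition(s) survive guard evaluation.
depth 0: {0}
depth 1: {6}  cumulative {0,6}
depth 2: {1,3,5}  cumulative {0,1,3,5,6}
depth 3: {4}  cumulative {0,1,3,4,5,6}
Reach set: {0,1,3,4,5,6}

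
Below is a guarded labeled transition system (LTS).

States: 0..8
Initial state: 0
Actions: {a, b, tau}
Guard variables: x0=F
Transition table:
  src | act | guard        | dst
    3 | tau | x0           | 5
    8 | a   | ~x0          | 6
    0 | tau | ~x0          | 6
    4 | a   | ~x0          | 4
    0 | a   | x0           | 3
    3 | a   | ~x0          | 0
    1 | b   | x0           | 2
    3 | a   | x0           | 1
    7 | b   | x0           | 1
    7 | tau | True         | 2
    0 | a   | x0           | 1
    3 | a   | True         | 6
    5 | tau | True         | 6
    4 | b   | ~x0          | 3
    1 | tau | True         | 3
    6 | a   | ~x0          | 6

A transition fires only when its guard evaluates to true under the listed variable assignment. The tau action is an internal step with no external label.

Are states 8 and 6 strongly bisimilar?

Answer: BISIMILAR

Analysis:
Compute ~ classes (split until stable):
  P[0] = {{0,1,2,3,4,5,6,7,8}}
  P[1] = {{0,1,5,7},{2},{3,6,8},{4}}
  P[2] = {{0,1,5},{2},{3},{4},{6,8},{7}}
  P[3] = {{0,5},{1},{2},{3},{4},{6,8},{7}}
Fixed point at round 4; 7 class(es).
class of 8: {6,8}; class of 6: {6,8}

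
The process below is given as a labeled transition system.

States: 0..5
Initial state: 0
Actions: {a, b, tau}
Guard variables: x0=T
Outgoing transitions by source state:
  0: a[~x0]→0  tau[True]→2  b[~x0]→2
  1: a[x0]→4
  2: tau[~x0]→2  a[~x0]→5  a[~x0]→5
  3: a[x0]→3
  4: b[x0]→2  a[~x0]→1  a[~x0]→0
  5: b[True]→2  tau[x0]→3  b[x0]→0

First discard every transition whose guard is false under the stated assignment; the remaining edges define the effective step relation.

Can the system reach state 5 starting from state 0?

Guard filter leaves 7 enabled edge(s).
Layer 0: {0}
Layer 1: {2}  now seen {0,2}
R = {0,2}

Answer: UNREACHABLE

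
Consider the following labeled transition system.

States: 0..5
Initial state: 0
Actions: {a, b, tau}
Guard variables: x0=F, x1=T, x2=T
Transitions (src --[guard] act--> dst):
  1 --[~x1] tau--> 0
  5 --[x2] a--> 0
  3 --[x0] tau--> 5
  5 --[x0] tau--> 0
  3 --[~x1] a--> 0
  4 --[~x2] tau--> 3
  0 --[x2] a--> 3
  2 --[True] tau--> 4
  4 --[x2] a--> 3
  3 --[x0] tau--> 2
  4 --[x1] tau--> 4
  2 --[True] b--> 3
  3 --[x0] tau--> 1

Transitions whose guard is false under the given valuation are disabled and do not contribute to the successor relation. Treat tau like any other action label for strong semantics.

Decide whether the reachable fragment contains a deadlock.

Answer: DEADLOCK at state 3

Analysis:
Reach set: {0,3}
  0: a→3  [deg 1]
  3: ∅  [no exit]
witness 3: a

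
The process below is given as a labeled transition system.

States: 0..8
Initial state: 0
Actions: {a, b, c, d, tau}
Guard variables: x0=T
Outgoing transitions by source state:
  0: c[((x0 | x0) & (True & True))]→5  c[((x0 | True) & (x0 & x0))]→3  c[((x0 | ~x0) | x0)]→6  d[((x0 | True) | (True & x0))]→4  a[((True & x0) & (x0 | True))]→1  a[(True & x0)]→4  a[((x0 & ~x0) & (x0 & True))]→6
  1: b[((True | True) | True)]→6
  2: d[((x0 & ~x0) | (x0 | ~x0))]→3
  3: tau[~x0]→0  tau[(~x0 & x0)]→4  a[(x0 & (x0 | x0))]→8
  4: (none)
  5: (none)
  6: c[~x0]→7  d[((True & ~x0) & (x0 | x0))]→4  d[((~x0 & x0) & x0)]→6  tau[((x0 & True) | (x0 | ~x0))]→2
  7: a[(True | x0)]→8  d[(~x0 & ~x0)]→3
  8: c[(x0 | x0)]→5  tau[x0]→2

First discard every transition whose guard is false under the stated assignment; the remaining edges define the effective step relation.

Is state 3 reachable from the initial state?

Guard filter leaves 13 enabled edge(s).
L0 = {0}
L1 = {1,3,4,5,6}  total {0,1,3,4,5,6}
L2 = {2,8}  total {0,1,2,3,4,5,6,8}
R = {0,1,2,3,4,5,6,8}
witness 3: c

Answer: REACHABLE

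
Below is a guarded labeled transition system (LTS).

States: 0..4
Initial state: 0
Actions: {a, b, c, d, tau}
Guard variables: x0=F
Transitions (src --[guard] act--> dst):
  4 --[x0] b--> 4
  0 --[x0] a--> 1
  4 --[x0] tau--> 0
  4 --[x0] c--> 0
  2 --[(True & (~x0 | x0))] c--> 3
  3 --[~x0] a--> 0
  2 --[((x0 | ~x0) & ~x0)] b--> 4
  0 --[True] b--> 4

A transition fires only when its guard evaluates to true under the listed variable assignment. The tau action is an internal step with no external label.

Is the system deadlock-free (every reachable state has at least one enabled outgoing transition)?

Answer: DEADLOCK at state 4

Working:
R = {0,4}
  0: b→4  [1 exit(s)]
  4: ∅  [STUCK]
trace reaching 4: b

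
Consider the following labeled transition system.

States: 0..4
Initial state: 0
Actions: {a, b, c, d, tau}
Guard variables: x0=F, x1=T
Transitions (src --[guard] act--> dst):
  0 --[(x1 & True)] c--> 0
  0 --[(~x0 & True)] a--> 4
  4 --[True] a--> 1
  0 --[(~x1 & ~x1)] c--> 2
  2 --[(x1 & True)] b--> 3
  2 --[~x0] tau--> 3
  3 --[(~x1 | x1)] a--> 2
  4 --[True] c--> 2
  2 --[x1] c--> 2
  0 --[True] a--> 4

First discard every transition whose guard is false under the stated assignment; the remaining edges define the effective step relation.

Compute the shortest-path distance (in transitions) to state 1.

Layered search for 1:
  L0 = {0}
  L1 = {4}
  L2 = {1,2}
1 enters at depth 2; path a·a

Answer: 2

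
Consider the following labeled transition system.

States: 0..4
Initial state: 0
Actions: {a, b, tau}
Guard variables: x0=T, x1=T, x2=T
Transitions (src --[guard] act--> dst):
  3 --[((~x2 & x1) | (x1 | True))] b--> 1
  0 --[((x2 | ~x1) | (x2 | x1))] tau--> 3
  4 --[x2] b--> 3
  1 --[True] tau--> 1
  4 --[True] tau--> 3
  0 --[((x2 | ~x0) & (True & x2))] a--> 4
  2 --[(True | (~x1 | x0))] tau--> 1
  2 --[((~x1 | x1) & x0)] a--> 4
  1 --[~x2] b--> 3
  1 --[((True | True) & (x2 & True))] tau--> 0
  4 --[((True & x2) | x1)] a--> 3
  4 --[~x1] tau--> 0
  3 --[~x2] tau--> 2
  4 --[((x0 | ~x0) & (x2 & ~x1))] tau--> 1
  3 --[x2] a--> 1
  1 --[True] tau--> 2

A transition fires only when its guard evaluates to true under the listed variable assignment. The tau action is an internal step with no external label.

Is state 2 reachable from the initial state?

Answer: REACHABLE

Working:
Guard filter leaves 12 enabled edge(s).
L0 = {0}
L1 = {3,4}  now seen {0,3,4}
L2 = {1}  now seen {0,1,3,4}
L3 = {2}  now seen {0,1,2,3,4}
R = {0,1,2,3,4}
witness 2: tau·b·tau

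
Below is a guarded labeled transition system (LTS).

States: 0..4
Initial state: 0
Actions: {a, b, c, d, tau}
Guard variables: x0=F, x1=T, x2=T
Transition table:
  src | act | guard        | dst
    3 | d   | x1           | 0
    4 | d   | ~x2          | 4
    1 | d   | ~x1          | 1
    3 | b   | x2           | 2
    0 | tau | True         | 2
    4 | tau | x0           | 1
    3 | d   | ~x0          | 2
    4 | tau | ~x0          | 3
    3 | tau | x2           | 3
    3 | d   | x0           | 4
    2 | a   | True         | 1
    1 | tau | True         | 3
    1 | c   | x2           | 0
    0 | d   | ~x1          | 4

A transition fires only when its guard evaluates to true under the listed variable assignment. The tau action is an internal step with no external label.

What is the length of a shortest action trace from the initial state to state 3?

Answer: 3

Trace:
BFS to 3:
  depth 0: {0}
  depth 1: {2}
  depth 2: {1}
  depth 3: {3}
3 enters at depth 3; path tau·a·tau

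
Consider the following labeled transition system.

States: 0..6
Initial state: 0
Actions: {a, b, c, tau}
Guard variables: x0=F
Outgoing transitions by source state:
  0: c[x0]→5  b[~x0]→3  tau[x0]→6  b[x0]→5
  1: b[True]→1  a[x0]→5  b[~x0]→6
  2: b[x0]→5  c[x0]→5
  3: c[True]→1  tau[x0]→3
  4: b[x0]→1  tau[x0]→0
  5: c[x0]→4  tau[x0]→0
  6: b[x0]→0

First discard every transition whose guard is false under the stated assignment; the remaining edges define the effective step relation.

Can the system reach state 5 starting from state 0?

Guard filter leaves 4 enabled edge(s).
depth 0: {0}
depth 1: {3}  cumulative {0,3}
depth 2: {1}  cumulative {0,1,3}
depth 3: {6}  cumulative {0,1,3,6}
Reachable = {0,1,3,6}

Answer: UNREACHABLE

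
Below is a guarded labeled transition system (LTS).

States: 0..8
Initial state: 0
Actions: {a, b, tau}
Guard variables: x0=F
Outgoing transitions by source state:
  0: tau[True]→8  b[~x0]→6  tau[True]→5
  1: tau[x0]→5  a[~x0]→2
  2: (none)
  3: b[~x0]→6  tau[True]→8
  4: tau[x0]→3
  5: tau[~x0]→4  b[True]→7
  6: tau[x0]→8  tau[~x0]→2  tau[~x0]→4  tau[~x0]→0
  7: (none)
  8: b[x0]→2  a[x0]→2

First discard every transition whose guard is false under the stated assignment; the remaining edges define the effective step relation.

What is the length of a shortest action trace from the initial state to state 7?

Breadth-first toward 7:
  depth 0: {0}
  depth 1: {5,6,8}
  depth 2: {2,4,7}
7 enters at depth 2; path tau·b

Answer: 2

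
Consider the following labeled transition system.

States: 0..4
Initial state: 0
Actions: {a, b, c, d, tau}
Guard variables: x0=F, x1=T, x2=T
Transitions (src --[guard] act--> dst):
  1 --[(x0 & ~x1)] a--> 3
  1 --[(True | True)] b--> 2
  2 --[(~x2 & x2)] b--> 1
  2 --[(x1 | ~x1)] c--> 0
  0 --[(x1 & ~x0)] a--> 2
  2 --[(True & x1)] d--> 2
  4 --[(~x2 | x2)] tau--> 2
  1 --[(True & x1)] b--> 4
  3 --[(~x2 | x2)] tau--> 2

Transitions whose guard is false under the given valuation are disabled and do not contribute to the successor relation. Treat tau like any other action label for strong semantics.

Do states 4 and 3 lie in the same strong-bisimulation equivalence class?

Answer: BISIMILAR

Trace:
Bisimulation quotient by refinement:
  P[0] = {{0,1,2,3,4}}
  P[1] = {{0},{1},{2},{3,4}}
stable after 2 split(s): 4 block(s)
4∈{3,4}, 3∈{3,4}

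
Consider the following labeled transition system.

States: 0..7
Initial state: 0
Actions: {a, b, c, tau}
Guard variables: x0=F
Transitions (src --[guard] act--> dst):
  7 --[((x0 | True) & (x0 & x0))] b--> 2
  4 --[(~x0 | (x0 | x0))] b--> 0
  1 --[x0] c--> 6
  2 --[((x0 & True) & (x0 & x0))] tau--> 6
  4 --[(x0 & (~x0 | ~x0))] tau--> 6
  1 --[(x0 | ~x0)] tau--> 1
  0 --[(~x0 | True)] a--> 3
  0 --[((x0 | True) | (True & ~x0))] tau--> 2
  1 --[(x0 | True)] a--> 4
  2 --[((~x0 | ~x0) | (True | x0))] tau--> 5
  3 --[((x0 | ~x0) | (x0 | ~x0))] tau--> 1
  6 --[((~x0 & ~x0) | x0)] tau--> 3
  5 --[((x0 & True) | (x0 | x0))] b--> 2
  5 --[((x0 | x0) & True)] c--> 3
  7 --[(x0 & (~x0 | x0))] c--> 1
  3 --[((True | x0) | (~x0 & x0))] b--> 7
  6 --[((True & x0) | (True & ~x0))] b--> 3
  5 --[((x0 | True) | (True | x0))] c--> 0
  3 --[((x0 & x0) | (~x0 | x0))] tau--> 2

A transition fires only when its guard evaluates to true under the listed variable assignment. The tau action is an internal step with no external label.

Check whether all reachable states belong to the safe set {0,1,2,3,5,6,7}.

Allowed set {0,1,2,3,5,6,7}
Reach set: {0,1,2,3,4,5,7}
  0: safe
  1: safe
  2: safe
  3: safe
  4: ✗ unsafe
  5: safe
  7: safe
witness against invariant: a·tau·a → 4

Answer: INVARIANT VIOLATED at state 4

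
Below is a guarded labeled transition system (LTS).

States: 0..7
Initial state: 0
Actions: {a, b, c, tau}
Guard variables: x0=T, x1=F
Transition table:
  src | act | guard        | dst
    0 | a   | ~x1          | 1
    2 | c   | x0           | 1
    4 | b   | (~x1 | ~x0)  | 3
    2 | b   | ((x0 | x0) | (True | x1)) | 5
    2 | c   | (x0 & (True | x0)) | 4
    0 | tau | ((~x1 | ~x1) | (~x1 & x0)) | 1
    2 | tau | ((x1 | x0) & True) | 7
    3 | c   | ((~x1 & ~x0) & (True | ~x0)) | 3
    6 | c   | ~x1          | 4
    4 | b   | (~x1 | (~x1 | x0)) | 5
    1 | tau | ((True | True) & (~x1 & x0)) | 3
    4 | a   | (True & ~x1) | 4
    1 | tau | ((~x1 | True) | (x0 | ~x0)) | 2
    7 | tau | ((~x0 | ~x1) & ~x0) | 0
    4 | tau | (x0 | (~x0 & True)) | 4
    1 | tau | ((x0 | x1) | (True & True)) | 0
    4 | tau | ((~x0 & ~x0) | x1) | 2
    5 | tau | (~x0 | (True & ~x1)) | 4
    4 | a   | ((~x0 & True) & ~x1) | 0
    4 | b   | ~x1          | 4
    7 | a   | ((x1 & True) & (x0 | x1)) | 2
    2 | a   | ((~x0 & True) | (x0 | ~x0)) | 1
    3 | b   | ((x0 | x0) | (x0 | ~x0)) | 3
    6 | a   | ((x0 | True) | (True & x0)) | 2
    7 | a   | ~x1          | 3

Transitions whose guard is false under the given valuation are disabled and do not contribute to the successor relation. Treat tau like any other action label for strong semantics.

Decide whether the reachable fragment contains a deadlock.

R = {0,1,2,3,4,5,7}
  0: a→1  tau→1  [2 out]
  1: tau→0  tau→2  tau→3  [3 out]
  2: a→1  b→5  c→1  c→4  tau→7  [5 out]
  3: b→3  [1 out]
  4: a→4  b→3  b→4  b→5  tau→4  [5 out]
  5: tau→4  [1 out]
  7: a→3  [1 out]

Answer: DEADLOCK-FREE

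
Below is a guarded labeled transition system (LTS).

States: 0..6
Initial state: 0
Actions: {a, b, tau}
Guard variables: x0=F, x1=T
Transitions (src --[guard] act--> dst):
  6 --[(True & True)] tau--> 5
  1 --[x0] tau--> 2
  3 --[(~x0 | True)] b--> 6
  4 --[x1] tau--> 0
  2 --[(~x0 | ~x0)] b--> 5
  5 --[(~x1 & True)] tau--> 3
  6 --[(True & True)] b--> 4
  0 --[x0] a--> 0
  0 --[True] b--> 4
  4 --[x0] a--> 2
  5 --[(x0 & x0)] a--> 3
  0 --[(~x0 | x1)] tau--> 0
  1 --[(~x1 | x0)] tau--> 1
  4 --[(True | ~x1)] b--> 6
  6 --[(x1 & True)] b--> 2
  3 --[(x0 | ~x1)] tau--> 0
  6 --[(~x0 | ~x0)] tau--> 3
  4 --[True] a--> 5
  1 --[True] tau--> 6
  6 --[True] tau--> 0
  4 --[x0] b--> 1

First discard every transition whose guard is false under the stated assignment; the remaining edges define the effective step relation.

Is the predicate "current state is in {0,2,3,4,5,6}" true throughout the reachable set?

Safe = {0,2,3,4,5,6}
Reach set: {0,2,3,4,5,6}
  0: safe
  2: safe
  3: safe
  4: safe
  5: safe
  6: safe

Answer: INVARIANT HOLDS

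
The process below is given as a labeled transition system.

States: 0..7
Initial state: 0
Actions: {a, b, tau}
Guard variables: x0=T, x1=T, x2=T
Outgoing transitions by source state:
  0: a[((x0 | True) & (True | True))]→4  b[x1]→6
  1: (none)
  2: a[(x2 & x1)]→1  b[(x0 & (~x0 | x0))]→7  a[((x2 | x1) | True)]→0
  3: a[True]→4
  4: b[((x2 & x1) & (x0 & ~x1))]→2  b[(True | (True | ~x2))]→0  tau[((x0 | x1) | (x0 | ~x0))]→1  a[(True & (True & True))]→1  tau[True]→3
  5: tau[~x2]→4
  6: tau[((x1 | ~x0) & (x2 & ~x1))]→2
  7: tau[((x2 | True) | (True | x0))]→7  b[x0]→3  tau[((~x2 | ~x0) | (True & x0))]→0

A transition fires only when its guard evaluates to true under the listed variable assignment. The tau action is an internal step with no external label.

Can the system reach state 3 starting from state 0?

Answer: REACHABLE

Analysis:
After dropping false guards: 13 live edges.
L0 = {0}
L1 = {4,6}  total {0,4,6}
L2 = {1,3}  total {0,1,3,4,6}
Reach set: {0,1,3,4,6}
witness 3: a·tau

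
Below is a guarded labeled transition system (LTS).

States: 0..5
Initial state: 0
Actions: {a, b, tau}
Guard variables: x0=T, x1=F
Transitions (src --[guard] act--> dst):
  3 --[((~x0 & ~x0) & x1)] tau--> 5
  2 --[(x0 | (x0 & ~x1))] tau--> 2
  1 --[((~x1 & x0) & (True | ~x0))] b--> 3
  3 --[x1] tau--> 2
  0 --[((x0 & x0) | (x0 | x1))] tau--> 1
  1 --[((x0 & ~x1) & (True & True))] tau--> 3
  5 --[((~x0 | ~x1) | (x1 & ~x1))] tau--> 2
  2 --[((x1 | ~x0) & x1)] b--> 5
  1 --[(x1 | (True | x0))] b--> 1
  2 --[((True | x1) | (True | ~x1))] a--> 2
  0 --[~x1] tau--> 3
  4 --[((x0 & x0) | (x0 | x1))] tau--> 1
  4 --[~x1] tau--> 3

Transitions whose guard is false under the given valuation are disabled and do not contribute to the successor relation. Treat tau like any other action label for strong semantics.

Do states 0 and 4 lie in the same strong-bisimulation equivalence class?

Answer: BISIMILAR

Trace:
Refine partition for ~:
  π0 = {{0,1,2,3,4,5}}
  π1 = {{0,4,5},{1},{2},{3}}
  π2 = {{0,4},{1},{2},{3},{5}}
Fixed point at round 3; 5 class(es).
[0]={0,4}  [4]={0,4}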